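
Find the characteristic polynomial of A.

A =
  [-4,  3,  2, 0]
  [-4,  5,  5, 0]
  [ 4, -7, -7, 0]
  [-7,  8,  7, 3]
x^4 + 3*x^3 - 6*x^2 - 28*x - 24

Expanding det(x·I − A) (e.g. by cofactor expansion or by noting that A is similar to its Jordan form J, which has the same characteristic polynomial as A) gives
  χ_A(x) = x^4 + 3*x^3 - 6*x^2 - 28*x - 24
which factors as (x - 3)*(x + 2)^3. The eigenvalues (with algebraic multiplicities) are λ = -2 with multiplicity 3, λ = 3 with multiplicity 1.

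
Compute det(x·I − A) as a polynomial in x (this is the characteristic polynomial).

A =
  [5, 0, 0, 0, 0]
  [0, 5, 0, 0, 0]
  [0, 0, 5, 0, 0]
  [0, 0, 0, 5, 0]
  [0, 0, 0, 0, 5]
x^5 - 25*x^4 + 250*x^3 - 1250*x^2 + 3125*x - 3125

Expanding det(x·I − A) (e.g. by cofactor expansion or by noting that A is similar to its Jordan form J, which has the same characteristic polynomial as A) gives
  χ_A(x) = x^5 - 25*x^4 + 250*x^3 - 1250*x^2 + 3125*x - 3125
which factors as (x - 5)^5. The eigenvalues (with algebraic multiplicities) are λ = 5 with multiplicity 5.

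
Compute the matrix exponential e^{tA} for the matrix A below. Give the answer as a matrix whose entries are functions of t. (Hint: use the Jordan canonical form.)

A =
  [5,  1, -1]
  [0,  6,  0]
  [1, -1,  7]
e^{tA} =
  [-t*exp(6*t) + exp(6*t), t*exp(6*t), -t*exp(6*t)]
  [0, exp(6*t), 0]
  [t*exp(6*t), -t*exp(6*t), t*exp(6*t) + exp(6*t)]

Strategy: write A = P · J · P⁻¹ where J is a Jordan canonical form, so e^{tA} = P · e^{tJ} · P⁻¹, and e^{tJ} can be computed block-by-block.

A has Jordan form
J =
  [6, 1, 0]
  [0, 6, 0]
  [0, 0, 6]
(up to reordering of blocks).

Per-block formulas:
  For a 2×2 Jordan block J_2(6): exp(t · J_2(6)) = e^(6t)·(I + t·N), where N is the 2×2 nilpotent shift.
  For a 1×1 block at λ = 6: exp(t · [6]) = [e^(6t)].

After assembling e^{tJ} and conjugating by P, we get:

e^{tA} =
  [-t*exp(6*t) + exp(6*t), t*exp(6*t), -t*exp(6*t)]
  [0, exp(6*t), 0]
  [t*exp(6*t), -t*exp(6*t), t*exp(6*t) + exp(6*t)]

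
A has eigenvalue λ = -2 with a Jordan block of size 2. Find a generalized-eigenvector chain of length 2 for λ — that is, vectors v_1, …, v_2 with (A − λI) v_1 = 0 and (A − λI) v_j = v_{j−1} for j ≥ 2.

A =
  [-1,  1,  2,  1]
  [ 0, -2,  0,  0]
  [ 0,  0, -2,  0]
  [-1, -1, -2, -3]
A Jordan chain for λ = -2 of length 2:
v_1 = (1, 0, 0, -1)ᵀ
v_2 = (1, 0, 0, 0)ᵀ

Let N = A − (-2)·I. We want v_2 with N^2 v_2 = 0 but N^1 v_2 ≠ 0; then v_{j-1} := N · v_j for j = 2, …, 2.

Pick v_2 = (1, 0, 0, 0)ᵀ.
Then v_1 = N · v_2 = (1, 0, 0, -1)ᵀ.

Sanity check: (A − (-2)·I) v_1 = (0, 0, 0, 0)ᵀ = 0. ✓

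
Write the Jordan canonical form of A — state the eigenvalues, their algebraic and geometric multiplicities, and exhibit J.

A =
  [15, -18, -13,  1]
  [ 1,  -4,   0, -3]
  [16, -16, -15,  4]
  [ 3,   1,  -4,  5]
J_1(-2) ⊕ J_3(1)

The characteristic polynomial is
  det(x·I − A) = x^4 - x^3 - 3*x^2 + 5*x - 2 = (x - 1)^3*(x + 2)

Eigenvalues and multiplicities (the geometric multiplicity of λ is n − rank(A − λI), which equals the number of Jordan blocks for λ):
  λ = -2: algebraic multiplicity = 1, geometric multiplicity = 1
  λ = 1: algebraic multiplicity = 3, geometric multiplicity = 1

Determining the block sizes for each eigenvalue:
  λ = -2: one block (gm = 1), so the single block has size am = 1 → block sizes [1]
  λ = 1: one block (gm = 1), so the single block has size am = 3 → block sizes [3]

Assembling the blocks gives a Jordan form
J =
  [-2, 0, 0, 0]
  [ 0, 1, 1, 0]
  [ 0, 0, 1, 1]
  [ 0, 0, 0, 1]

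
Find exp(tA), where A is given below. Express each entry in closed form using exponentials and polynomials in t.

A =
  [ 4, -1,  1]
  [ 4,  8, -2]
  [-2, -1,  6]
e^{tA} =
  [-t^2*exp(6*t) - 2*t*exp(6*t) + exp(6*t), -t^2*exp(6*t)/2 - t*exp(6*t), t*exp(6*t)]
  [2*t^2*exp(6*t) + 4*t*exp(6*t), t^2*exp(6*t) + 2*t*exp(6*t) + exp(6*t), -2*t*exp(6*t)]
  [-2*t*exp(6*t), -t*exp(6*t), exp(6*t)]

Strategy: write A = P · J · P⁻¹ where J is a Jordan canonical form, so e^{tA} = P · e^{tJ} · P⁻¹, and e^{tJ} can be computed block-by-block.

A has Jordan form
J =
  [6, 1, 0]
  [0, 6, 1]
  [0, 0, 6]
(up to reordering of blocks).

Per-block formulas:
  For a 3×3 Jordan block J_3(6): exp(t · J_3(6)) = e^(6t)·(I + t·N + (t^2/2)·N^2), where N is the 3×3 nilpotent shift.

After assembling e^{tJ} and conjugating by P, we get:

e^{tA} =
  [-t^2*exp(6*t) - 2*t*exp(6*t) + exp(6*t), -t^2*exp(6*t)/2 - t*exp(6*t), t*exp(6*t)]
  [2*t^2*exp(6*t) + 4*t*exp(6*t), t^2*exp(6*t) + 2*t*exp(6*t) + exp(6*t), -2*t*exp(6*t)]
  [-2*t*exp(6*t), -t*exp(6*t), exp(6*t)]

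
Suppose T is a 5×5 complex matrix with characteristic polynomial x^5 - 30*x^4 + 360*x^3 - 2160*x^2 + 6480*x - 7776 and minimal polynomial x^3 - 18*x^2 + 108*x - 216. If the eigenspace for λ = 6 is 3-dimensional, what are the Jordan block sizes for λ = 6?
Block sizes for λ = 6: [3, 1, 1]

Step 1 — from the characteristic polynomial, algebraic multiplicity of λ = 6 is 5. From dim ker(T − (6)·I) = 3, there are exactly 3 Jordan blocks for λ = 6.
Step 2 — from the minimal polynomial, the factor (x − 6)^3 tells us the largest block for λ = 6 has size 3.
Step 3 — with total size 5, 3 blocks, and largest block 3, the block sizes (in nonincreasing order) are [3, 1, 1].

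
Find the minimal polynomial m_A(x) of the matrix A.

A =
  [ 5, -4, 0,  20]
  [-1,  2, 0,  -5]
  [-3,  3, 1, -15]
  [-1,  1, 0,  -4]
x^2 - 2*x + 1

The characteristic polynomial is χ_A(x) = (x - 1)^4, so the eigenvalues are known. The minimal polynomial is
  m_A(x) = Π_λ (x − λ)^{k_λ}
where k_λ is the size of the *largest* Jordan block for λ (equivalently, the smallest k with (A − λI)^k v = 0 for every generalised eigenvector v of λ).

  λ = 1: largest Jordan block has size 2, contributing (x − 1)^2

So m_A(x) = (x - 1)^2 = x^2 - 2*x + 1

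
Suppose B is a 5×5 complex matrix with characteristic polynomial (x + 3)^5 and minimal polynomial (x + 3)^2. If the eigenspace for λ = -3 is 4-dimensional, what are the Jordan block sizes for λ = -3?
Block sizes for λ = -3: [2, 1, 1, 1]

Step 1 — from the characteristic polynomial, algebraic multiplicity of λ = -3 is 5. From dim ker(B − (-3)·I) = 4, there are exactly 4 Jordan blocks for λ = -3.
Step 2 — from the minimal polynomial, the factor (x + 3)^2 tells us the largest block for λ = -3 has size 2.
Step 3 — with total size 5, 4 blocks, and largest block 2, the block sizes (in nonincreasing order) are [2, 1, 1, 1].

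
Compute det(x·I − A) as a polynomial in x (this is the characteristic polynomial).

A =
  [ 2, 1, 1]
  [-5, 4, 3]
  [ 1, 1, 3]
x^3 - 9*x^2 + 27*x - 27

Expanding det(x·I − A) (e.g. by cofactor expansion or by noting that A is similar to its Jordan form J, which has the same characteristic polynomial as A) gives
  χ_A(x) = x^3 - 9*x^2 + 27*x - 27
which factors as (x - 3)^3. The eigenvalues (with algebraic multiplicities) are λ = 3 with multiplicity 3.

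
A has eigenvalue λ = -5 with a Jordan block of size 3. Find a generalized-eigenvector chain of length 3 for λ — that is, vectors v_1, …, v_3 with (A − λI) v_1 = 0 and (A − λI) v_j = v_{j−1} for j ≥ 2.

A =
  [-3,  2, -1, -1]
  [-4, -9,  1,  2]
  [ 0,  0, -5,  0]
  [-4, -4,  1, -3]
A Jordan chain for λ = -5 of length 3:
v_1 = (-1, 2, 0, 2)ᵀ
v_2 = (-1, 1, 0, 1)ᵀ
v_3 = (0, 0, 1, 0)ᵀ

Let N = A − (-5)·I. We want v_3 with N^3 v_3 = 0 but N^2 v_3 ≠ 0; then v_{j-1} := N · v_j for j = 3, …, 2.

Pick v_3 = (0, 0, 1, 0)ᵀ.
Then v_2 = N · v_3 = (-1, 1, 0, 1)ᵀ.
Then v_1 = N · v_2 = (-1, 2, 0, 2)ᵀ.

Sanity check: (A − (-5)·I) v_1 = (0, 0, 0, 0)ᵀ = 0. ✓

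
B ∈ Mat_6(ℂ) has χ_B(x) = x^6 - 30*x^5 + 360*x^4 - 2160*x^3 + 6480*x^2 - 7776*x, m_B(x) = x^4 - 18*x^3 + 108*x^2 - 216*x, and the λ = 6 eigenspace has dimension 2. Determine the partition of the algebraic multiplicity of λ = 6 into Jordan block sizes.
Block sizes for λ = 6: [3, 2]

Step 1 — from the characteristic polynomial, algebraic multiplicity of λ = 6 is 5. From dim ker(B − (6)·I) = 2, there are exactly 2 Jordan blocks for λ = 6.
Step 2 — from the minimal polynomial, the factor (x − 6)^3 tells us the largest block for λ = 6 has size 3.
Step 3 — with total size 5, 2 blocks, and largest block 3, the block sizes (in nonincreasing order) are [3, 2].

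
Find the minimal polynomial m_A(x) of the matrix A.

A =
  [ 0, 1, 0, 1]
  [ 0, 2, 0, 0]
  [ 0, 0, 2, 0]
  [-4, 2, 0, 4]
x^2 - 4*x + 4

The characteristic polynomial is χ_A(x) = (x - 2)^4, so the eigenvalues are known. The minimal polynomial is
  m_A(x) = Π_λ (x − λ)^{k_λ}
where k_λ is the size of the *largest* Jordan block for λ (equivalently, the smallest k with (A − λI)^k v = 0 for every generalised eigenvector v of λ).

  λ = 2: largest Jordan block has size 2, contributing (x − 2)^2

So m_A(x) = (x - 2)^2 = x^2 - 4*x + 4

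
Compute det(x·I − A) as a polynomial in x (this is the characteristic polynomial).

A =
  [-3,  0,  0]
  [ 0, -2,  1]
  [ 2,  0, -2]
x^3 + 7*x^2 + 16*x + 12

Expanding det(x·I − A) (e.g. by cofactor expansion or by noting that A is similar to its Jordan form J, which has the same characteristic polynomial as A) gives
  χ_A(x) = x^3 + 7*x^2 + 16*x + 12
which factors as (x + 2)^2*(x + 3). The eigenvalues (with algebraic multiplicities) are λ = -3 with multiplicity 1, λ = -2 with multiplicity 2.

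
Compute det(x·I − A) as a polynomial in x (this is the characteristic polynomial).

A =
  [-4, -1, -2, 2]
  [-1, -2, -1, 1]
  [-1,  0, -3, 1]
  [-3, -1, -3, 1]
x^4 + 8*x^3 + 24*x^2 + 32*x + 16

Expanding det(x·I − A) (e.g. by cofactor expansion or by noting that A is similar to its Jordan form J, which has the same characteristic polynomial as A) gives
  χ_A(x) = x^4 + 8*x^3 + 24*x^2 + 32*x + 16
which factors as (x + 2)^4. The eigenvalues (with algebraic multiplicities) are λ = -2 with multiplicity 4.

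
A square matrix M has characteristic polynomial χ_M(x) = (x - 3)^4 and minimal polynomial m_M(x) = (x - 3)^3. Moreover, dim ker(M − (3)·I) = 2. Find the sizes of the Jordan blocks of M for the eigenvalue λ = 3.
Block sizes for λ = 3: [3, 1]

Step 1 — from the characteristic polynomial, algebraic multiplicity of λ = 3 is 4. From dim ker(M − (3)·I) = 2, there are exactly 2 Jordan blocks for λ = 3.
Step 2 — from the minimal polynomial, the factor (x − 3)^3 tells us the largest block for λ = 3 has size 3.
Step 3 — with total size 4, 2 blocks, and largest block 3, the block sizes (in nonincreasing order) are [3, 1].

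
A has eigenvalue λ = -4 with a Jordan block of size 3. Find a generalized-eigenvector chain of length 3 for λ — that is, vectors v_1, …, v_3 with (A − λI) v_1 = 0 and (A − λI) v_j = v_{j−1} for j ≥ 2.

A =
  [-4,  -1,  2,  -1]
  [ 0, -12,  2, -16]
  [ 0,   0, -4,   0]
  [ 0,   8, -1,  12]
A Jordan chain for λ = -4 of length 3:
v_1 = (-1, 0, 0, 0)ᵀ
v_2 = (2, 2, 0, -1)ᵀ
v_3 = (0, 0, 1, 0)ᵀ

Let N = A − (-4)·I. We want v_3 with N^3 v_3 = 0 but N^2 v_3 ≠ 0; then v_{j-1} := N · v_j for j = 3, …, 2.

Pick v_3 = (0, 0, 1, 0)ᵀ.
Then v_2 = N · v_3 = (2, 2, 0, -1)ᵀ.
Then v_1 = N · v_2 = (-1, 0, 0, 0)ᵀ.

Sanity check: (A − (-4)·I) v_1 = (0, 0, 0, 0)ᵀ = 0. ✓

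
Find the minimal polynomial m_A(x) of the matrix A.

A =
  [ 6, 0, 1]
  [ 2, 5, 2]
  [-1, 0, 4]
x^2 - 10*x + 25

The characteristic polynomial is χ_A(x) = (x - 5)^3, so the eigenvalues are known. The minimal polynomial is
  m_A(x) = Π_λ (x − λ)^{k_λ}
where k_λ is the size of the *largest* Jordan block for λ (equivalently, the smallest k with (A − λI)^k v = 0 for every generalised eigenvector v of λ).

  λ = 5: largest Jordan block has size 2, contributing (x − 5)^2

So m_A(x) = (x - 5)^2 = x^2 - 10*x + 25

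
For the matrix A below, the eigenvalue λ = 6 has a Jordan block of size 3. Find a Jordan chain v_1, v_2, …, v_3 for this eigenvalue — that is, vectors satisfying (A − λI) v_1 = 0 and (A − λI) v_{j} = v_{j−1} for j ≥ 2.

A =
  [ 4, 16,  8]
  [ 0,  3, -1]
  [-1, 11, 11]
A Jordan chain for λ = 6 of length 3:
v_1 = (-4, 1, -3)ᵀ
v_2 = (-2, 0, -1)ᵀ
v_3 = (1, 0, 0)ᵀ

Let N = A − (6)·I. We want v_3 with N^3 v_3 = 0 but N^2 v_3 ≠ 0; then v_{j-1} := N · v_j for j = 3, …, 2.

Pick v_3 = (1, 0, 0)ᵀ.
Then v_2 = N · v_3 = (-2, 0, -1)ᵀ.
Then v_1 = N · v_2 = (-4, 1, -3)ᵀ.

Sanity check: (A − (6)·I) v_1 = (0, 0, 0)ᵀ = 0. ✓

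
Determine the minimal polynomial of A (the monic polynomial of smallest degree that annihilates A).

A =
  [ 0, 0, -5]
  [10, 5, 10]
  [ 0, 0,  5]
x^2 - 5*x

The characteristic polynomial is χ_A(x) = x*(x - 5)^2, so the eigenvalues are known. The minimal polynomial is
  m_A(x) = Π_λ (x − λ)^{k_λ}
where k_λ is the size of the *largest* Jordan block for λ (equivalently, the smallest k with (A − λI)^k v = 0 for every generalised eigenvector v of λ).

  λ = 0: largest Jordan block has size 1, contributing (x − 0)
  λ = 5: largest Jordan block has size 1, contributing (x − 5)

So m_A(x) = x*(x - 5) = x^2 - 5*x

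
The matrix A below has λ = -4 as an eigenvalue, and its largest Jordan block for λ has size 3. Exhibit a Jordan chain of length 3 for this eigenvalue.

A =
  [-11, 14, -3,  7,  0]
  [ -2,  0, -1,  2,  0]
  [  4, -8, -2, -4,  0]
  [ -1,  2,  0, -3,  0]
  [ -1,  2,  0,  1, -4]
A Jordan chain for λ = -4 of length 3:
v_1 = (2, 0, 0, 2, 2)ᵀ
v_2 = (-7, -2, 4, -1, -1)ᵀ
v_3 = (1, 0, 0, 0, 0)ᵀ

Let N = A − (-4)·I. We want v_3 with N^3 v_3 = 0 but N^2 v_3 ≠ 0; then v_{j-1} := N · v_j for j = 3, …, 2.

Pick v_3 = (1, 0, 0, 0, 0)ᵀ.
Then v_2 = N · v_3 = (-7, -2, 4, -1, -1)ᵀ.
Then v_1 = N · v_2 = (2, 0, 0, 2, 2)ᵀ.

Sanity check: (A − (-4)·I) v_1 = (0, 0, 0, 0, 0)ᵀ = 0. ✓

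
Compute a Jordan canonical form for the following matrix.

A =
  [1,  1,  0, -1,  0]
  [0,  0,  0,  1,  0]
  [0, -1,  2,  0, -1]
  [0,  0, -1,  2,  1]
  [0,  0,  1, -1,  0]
J_3(1) ⊕ J_1(1) ⊕ J_1(1)

The characteristic polynomial is
  det(x·I − A) = x^5 - 5*x^4 + 10*x^3 - 10*x^2 + 5*x - 1 = (x - 1)^5

Eigenvalues and multiplicities (the geometric multiplicity of λ is n − rank(A − λI), which equals the number of Jordan blocks for λ):
  λ = 1: algebraic multiplicity = 5, geometric multiplicity = 3

Determining the block sizes for each eigenvalue:
  λ = 1: with am = 5 and gm = 3, the partition is not yet determined (e.g. several partitions of 5 into 3 parts exist). Let N = A − (1)·I. Computing rank(N^1) = 2, rank(N^2) = 1, rank(N^3) = 0; the number of blocks of size ≥ j is rank(N^{j−1}) − rank(N^j), giving [3, 1, 1]. So we have 1 block(s) of size 3, 2 block(s) of size 1 → block sizes [3, 1, 1]

Assembling the blocks gives a Jordan form
J =
  [1, 1, 0, 0, 0]
  [0, 1, 1, 0, 0]
  [0, 0, 1, 0, 0]
  [0, 0, 0, 1, 0]
  [0, 0, 0, 0, 1]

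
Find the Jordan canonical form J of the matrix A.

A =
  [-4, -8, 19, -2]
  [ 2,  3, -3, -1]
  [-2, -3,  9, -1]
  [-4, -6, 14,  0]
J_3(2) ⊕ J_1(2)

The characteristic polynomial is
  det(x·I − A) = x^4 - 8*x^3 + 24*x^2 - 32*x + 16 = (x - 2)^4

Eigenvalues and multiplicities (the geometric multiplicity of λ is n − rank(A − λI), which equals the number of Jordan blocks for λ):
  λ = 2: algebraic multiplicity = 4, geometric multiplicity = 2

Determining the block sizes for each eigenvalue:
  λ = 2: with am = 4 and gm = 2, the partition is not yet determined (e.g. several partitions of 4 into 2 parts exist). Let N = A − (2)·I. Computing rank(N^1) = 2, rank(N^2) = 1, rank(N^3) = 0; the number of blocks of size ≥ j is rank(N^{j−1}) − rank(N^j), giving [2, 1, 1]. So we have 1 block(s) of size 3, 1 block(s) of size 1 → block sizes [3, 1]

Assembling the blocks gives a Jordan form
J =
  [2, 1, 0, 0]
  [0, 2, 1, 0]
  [0, 0, 2, 0]
  [0, 0, 0, 2]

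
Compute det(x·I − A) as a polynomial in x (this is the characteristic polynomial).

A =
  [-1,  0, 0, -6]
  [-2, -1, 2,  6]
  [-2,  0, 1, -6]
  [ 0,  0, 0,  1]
x^4 - 2*x^2 + 1

Expanding det(x·I − A) (e.g. by cofactor expansion or by noting that A is similar to its Jordan form J, which has the same characteristic polynomial as A) gives
  χ_A(x) = x^4 - 2*x^2 + 1
which factors as (x - 1)^2*(x + 1)^2. The eigenvalues (with algebraic multiplicities) are λ = -1 with multiplicity 2, λ = 1 with multiplicity 2.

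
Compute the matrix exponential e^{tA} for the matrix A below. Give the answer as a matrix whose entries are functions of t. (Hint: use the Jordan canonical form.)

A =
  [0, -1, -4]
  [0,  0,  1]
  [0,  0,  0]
e^{tA} =
  [1, -t, -t^2/2 - 4*t]
  [0, 1, t]
  [0, 0, 1]

Strategy: write A = P · J · P⁻¹ where J is a Jordan canonical form, so e^{tA} = P · e^{tJ} · P⁻¹, and e^{tJ} can be computed block-by-block.

A has Jordan form
J =
  [0, 1, 0]
  [0, 0, 1]
  [0, 0, 0]
(up to reordering of blocks).

Per-block formulas:
  For a 3×3 Jordan block J_3(0): exp(t · J_3(0)) = e^(0t)·(I + t·N + (t^2/2)·N^2), where N is the 3×3 nilpotent shift.

After assembling e^{tJ} and conjugating by P, we get:

e^{tA} =
  [1, -t, -t^2/2 - 4*t]
  [0, 1, t]
  [0, 0, 1]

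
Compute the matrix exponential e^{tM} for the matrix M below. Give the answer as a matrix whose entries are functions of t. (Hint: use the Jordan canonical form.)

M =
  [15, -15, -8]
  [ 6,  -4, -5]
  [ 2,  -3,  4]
e^{tM} =
  [-3*t^2*exp(5*t) + 10*t*exp(5*t) + exp(5*t), 9*t^2*exp(5*t)/2 - 15*t*exp(5*t), 3*t^2*exp(5*t)/2 - 8*t*exp(5*t)]
  [-2*t^2*exp(5*t) + 6*t*exp(5*t), 3*t^2*exp(5*t) - 9*t*exp(5*t) + exp(5*t), t^2*exp(5*t) - 5*t*exp(5*t)]
  [2*t*exp(5*t), -3*t*exp(5*t), -t*exp(5*t) + exp(5*t)]

Strategy: write M = P · J · P⁻¹ where J is a Jordan canonical form, so e^{tM} = P · e^{tJ} · P⁻¹, and e^{tJ} can be computed block-by-block.

M has Jordan form
J =
  [5, 1, 0]
  [0, 5, 1]
  [0, 0, 5]
(up to reordering of blocks).

Per-block formulas:
  For a 3×3 Jordan block J_3(5): exp(t · J_3(5)) = e^(5t)·(I + t·N + (t^2/2)·N^2), where N is the 3×3 nilpotent shift.

After assembling e^{tJ} and conjugating by P, we get:

e^{tM} =
  [-3*t^2*exp(5*t) + 10*t*exp(5*t) + exp(5*t), 9*t^2*exp(5*t)/2 - 15*t*exp(5*t), 3*t^2*exp(5*t)/2 - 8*t*exp(5*t)]
  [-2*t^2*exp(5*t) + 6*t*exp(5*t), 3*t^2*exp(5*t) - 9*t*exp(5*t) + exp(5*t), t^2*exp(5*t) - 5*t*exp(5*t)]
  [2*t*exp(5*t), -3*t*exp(5*t), -t*exp(5*t) + exp(5*t)]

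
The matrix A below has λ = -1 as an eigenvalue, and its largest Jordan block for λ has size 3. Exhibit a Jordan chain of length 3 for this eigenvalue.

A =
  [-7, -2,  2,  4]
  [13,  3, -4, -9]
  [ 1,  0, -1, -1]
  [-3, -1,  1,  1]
A Jordan chain for λ = -1 of length 3:
v_1 = (0, -3, -3, 0)ᵀ
v_2 = (-6, 13, 1, -3)ᵀ
v_3 = (1, 0, 0, 0)ᵀ

Let N = A − (-1)·I. We want v_3 with N^3 v_3 = 0 but N^2 v_3 ≠ 0; then v_{j-1} := N · v_j for j = 3, …, 2.

Pick v_3 = (1, 0, 0, 0)ᵀ.
Then v_2 = N · v_3 = (-6, 13, 1, -3)ᵀ.
Then v_1 = N · v_2 = (0, -3, -3, 0)ᵀ.

Sanity check: (A − (-1)·I) v_1 = (0, 0, 0, 0)ᵀ = 0. ✓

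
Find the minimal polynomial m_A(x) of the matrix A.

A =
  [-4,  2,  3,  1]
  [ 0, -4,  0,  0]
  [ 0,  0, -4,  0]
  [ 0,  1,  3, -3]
x^3 + 11*x^2 + 40*x + 48

The characteristic polynomial is χ_A(x) = (x + 3)*(x + 4)^3, so the eigenvalues are known. The minimal polynomial is
  m_A(x) = Π_λ (x − λ)^{k_λ}
where k_λ is the size of the *largest* Jordan block for λ (equivalently, the smallest k with (A − λI)^k v = 0 for every generalised eigenvector v of λ).

  λ = -4: largest Jordan block has size 2, contributing (x + 4)^2
  λ = -3: largest Jordan block has size 1, contributing (x + 3)

So m_A(x) = (x + 3)*(x + 4)^2 = x^3 + 11*x^2 + 40*x + 48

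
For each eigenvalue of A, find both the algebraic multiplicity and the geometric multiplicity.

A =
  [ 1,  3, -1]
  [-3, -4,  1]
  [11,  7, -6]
λ = -3: alg = 3, geom = 1

Step 1 — factor the characteristic polynomial to read off the algebraic multiplicities:
  χ_A(x) = (x + 3)^3

Step 2 — compute geometric multiplicities via the rank-nullity identity g(λ) = n − rank(A − λI):
  rank(A − (-3)·I) = 2, so dim ker(A − (-3)·I) = n − 2 = 1

Summary:
  λ = -3: algebraic multiplicity = 3, geometric multiplicity = 1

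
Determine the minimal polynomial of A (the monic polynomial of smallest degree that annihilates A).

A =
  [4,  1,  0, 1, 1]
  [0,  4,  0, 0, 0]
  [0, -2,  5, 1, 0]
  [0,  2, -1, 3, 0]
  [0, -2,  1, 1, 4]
x^2 - 8*x + 16

The characteristic polynomial is χ_A(x) = (x - 4)^5, so the eigenvalues are known. The minimal polynomial is
  m_A(x) = Π_λ (x − λ)^{k_λ}
where k_λ is the size of the *largest* Jordan block for λ (equivalently, the smallest k with (A − λI)^k v = 0 for every generalised eigenvector v of λ).

  λ = 4: largest Jordan block has size 2, contributing (x − 4)^2

So m_A(x) = (x - 4)^2 = x^2 - 8*x + 16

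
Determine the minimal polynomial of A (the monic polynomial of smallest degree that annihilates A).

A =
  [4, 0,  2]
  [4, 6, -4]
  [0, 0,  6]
x^2 - 10*x + 24

The characteristic polynomial is χ_A(x) = (x - 6)^2*(x - 4), so the eigenvalues are known. The minimal polynomial is
  m_A(x) = Π_λ (x − λ)^{k_λ}
where k_λ is the size of the *largest* Jordan block for λ (equivalently, the smallest k with (A − λI)^k v = 0 for every generalised eigenvector v of λ).

  λ = 4: largest Jordan block has size 1, contributing (x − 4)
  λ = 6: largest Jordan block has size 1, contributing (x − 6)

So m_A(x) = (x - 6)*(x - 4) = x^2 - 10*x + 24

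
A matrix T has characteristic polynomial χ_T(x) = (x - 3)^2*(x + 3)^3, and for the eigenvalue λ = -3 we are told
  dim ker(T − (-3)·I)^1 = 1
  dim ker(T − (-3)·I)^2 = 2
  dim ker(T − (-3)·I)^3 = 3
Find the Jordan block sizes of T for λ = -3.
Block sizes for λ = -3: [3]

From the dimensions of kernels of powers, the number of Jordan blocks of size at least j is d_j − d_{j−1} where d_j = dim ker(N^j) (with d_0 = 0). Computing the differences gives [1, 1, 1].
The number of blocks of size exactly k is (#blocks of size ≥ k) − (#blocks of size ≥ k + 1), so the partition is: 1 block(s) of size 3.
In nonincreasing order the block sizes are [3].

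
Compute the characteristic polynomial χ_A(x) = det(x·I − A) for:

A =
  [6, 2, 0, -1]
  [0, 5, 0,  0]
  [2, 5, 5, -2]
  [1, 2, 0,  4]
x^4 - 20*x^3 + 150*x^2 - 500*x + 625

Expanding det(x·I − A) (e.g. by cofactor expansion or by noting that A is similar to its Jordan form J, which has the same characteristic polynomial as A) gives
  χ_A(x) = x^4 - 20*x^3 + 150*x^2 - 500*x + 625
which factors as (x - 5)^4. The eigenvalues (with algebraic multiplicities) are λ = 5 with multiplicity 4.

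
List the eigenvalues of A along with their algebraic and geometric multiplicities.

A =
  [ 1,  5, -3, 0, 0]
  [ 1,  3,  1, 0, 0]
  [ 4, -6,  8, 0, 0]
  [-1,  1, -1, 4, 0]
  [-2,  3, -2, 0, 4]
λ = 4: alg = 5, geom = 3

Step 1 — factor the characteristic polynomial to read off the algebraic multiplicities:
  χ_A(x) = (x - 4)^5

Step 2 — compute geometric multiplicities via the rank-nullity identity g(λ) = n − rank(A − λI):
  rank(A − (4)·I) = 2, so dim ker(A − (4)·I) = n − 2 = 3

Summary:
  λ = 4: algebraic multiplicity = 5, geometric multiplicity = 3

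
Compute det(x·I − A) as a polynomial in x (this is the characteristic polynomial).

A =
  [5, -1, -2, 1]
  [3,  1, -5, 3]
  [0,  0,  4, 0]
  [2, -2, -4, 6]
x^4 - 16*x^3 + 96*x^2 - 256*x + 256

Expanding det(x·I − A) (e.g. by cofactor expansion or by noting that A is similar to its Jordan form J, which has the same characteristic polynomial as A) gives
  χ_A(x) = x^4 - 16*x^3 + 96*x^2 - 256*x + 256
which factors as (x - 4)^4. The eigenvalues (with algebraic multiplicities) are λ = 4 with multiplicity 4.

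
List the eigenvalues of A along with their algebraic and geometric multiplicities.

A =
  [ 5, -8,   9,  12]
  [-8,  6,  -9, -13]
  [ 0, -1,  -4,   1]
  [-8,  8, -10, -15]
λ = -3: alg = 3, geom = 1; λ = 1: alg = 1, geom = 1

Step 1 — factor the characteristic polynomial to read off the algebraic multiplicities:
  χ_A(x) = (x - 1)*(x + 3)^3

Step 2 — compute geometric multiplicities via the rank-nullity identity g(λ) = n − rank(A − λI):
  rank(A − (-3)·I) = 3, so dim ker(A − (-3)·I) = n − 3 = 1
  rank(A − (1)·I) = 3, so dim ker(A − (1)·I) = n − 3 = 1

Summary:
  λ = -3: algebraic multiplicity = 3, geometric multiplicity = 1
  λ = 1: algebraic multiplicity = 1, geometric multiplicity = 1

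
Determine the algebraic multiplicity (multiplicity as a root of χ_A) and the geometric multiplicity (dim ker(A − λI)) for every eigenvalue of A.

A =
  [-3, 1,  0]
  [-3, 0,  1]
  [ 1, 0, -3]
λ = -2: alg = 3, geom = 1

Step 1 — factor the characteristic polynomial to read off the algebraic multiplicities:
  χ_A(x) = (x + 2)^3

Step 2 — compute geometric multiplicities via the rank-nullity identity g(λ) = n − rank(A − λI):
  rank(A − (-2)·I) = 2, so dim ker(A − (-2)·I) = n − 2 = 1

Summary:
  λ = -2: algebraic multiplicity = 3, geometric multiplicity = 1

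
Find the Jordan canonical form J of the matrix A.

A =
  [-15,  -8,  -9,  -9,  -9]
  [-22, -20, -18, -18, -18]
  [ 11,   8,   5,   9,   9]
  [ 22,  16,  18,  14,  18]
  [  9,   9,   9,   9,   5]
J_2(-4) ⊕ J_1(-4) ⊕ J_1(-4) ⊕ J_1(5)

The characteristic polynomial is
  det(x·I − A) = x^5 + 11*x^4 + 16*x^3 - 224*x^2 - 1024*x - 1280 = (x - 5)*(x + 4)^4

Eigenvalues and multiplicities (the geometric multiplicity of λ is n − rank(A − λI), which equals the number of Jordan blocks for λ):
  λ = -4: algebraic multiplicity = 4, geometric multiplicity = 3
  λ = 5: algebraic multiplicity = 1, geometric multiplicity = 1

Determining the block sizes for each eigenvalue:
  λ = -4: 3 blocks summing to 4 forces exactly one block of size 2 and the rest size 1 → block sizes [2, 1, 1]
  λ = 5: one block (gm = 1), so the single block has size am = 1 → block sizes [1]

Assembling the blocks gives a Jordan form
J =
  [-4,  1,  0,  0, 0]
  [ 0, -4,  0,  0, 0]
  [ 0,  0, -4,  0, 0]
  [ 0,  0,  0, -4, 0]
  [ 0,  0,  0,  0, 5]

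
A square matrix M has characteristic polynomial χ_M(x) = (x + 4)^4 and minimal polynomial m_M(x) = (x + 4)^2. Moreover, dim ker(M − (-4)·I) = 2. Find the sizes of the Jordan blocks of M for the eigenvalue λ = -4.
Block sizes for λ = -4: [2, 2]

Step 1 — from the characteristic polynomial, algebraic multiplicity of λ = -4 is 4. From dim ker(M − (-4)·I) = 2, there are exactly 2 Jordan blocks for λ = -4.
Step 2 — from the minimal polynomial, the factor (x + 4)^2 tells us the largest block for λ = -4 has size 2.
Step 3 — with total size 4, 2 blocks, and largest block 2, the block sizes (in nonincreasing order) are [2, 2].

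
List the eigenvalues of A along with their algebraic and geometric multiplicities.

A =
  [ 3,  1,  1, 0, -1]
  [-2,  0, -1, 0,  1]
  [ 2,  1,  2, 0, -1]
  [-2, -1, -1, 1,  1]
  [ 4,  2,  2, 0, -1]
λ = 1: alg = 5, geom = 4

Step 1 — factor the characteristic polynomial to read off the algebraic multiplicities:
  χ_A(x) = (x - 1)^5

Step 2 — compute geometric multiplicities via the rank-nullity identity g(λ) = n − rank(A − λI):
  rank(A − (1)·I) = 1, so dim ker(A − (1)·I) = n − 1 = 4

Summary:
  λ = 1: algebraic multiplicity = 5, geometric multiplicity = 4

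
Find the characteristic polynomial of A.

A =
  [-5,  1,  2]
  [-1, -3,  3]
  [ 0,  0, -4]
x^3 + 12*x^2 + 48*x + 64

Expanding det(x·I − A) (e.g. by cofactor expansion or by noting that A is similar to its Jordan form J, which has the same characteristic polynomial as A) gives
  χ_A(x) = x^3 + 12*x^2 + 48*x + 64
which factors as (x + 4)^3. The eigenvalues (with algebraic multiplicities) are λ = -4 with multiplicity 3.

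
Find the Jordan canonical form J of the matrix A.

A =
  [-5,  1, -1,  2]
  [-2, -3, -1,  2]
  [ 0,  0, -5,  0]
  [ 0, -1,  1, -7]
J_3(-5) ⊕ J_1(-5)

The characteristic polynomial is
  det(x·I − A) = x^4 + 20*x^3 + 150*x^2 + 500*x + 625 = (x + 5)^4

Eigenvalues and multiplicities (the geometric multiplicity of λ is n − rank(A − λI), which equals the number of Jordan blocks for λ):
  λ = -5: algebraic multiplicity = 4, geometric multiplicity = 2

Determining the block sizes for each eigenvalue:
  λ = -5: with am = 4 and gm = 2, the partition is not yet determined (e.g. several partitions of 4 into 2 parts exist). Let N = A − (-5)·I. Computing rank(N^1) = 2, rank(N^2) = 1, rank(N^3) = 0; the number of blocks of size ≥ j is rank(N^{j−1}) − rank(N^j), giving [2, 1, 1]. So we have 1 block(s) of size 3, 1 block(s) of size 1 → block sizes [3, 1]

Assembling the blocks gives a Jordan form
J =
  [-5,  1,  0,  0]
  [ 0, -5,  1,  0]
  [ 0,  0, -5,  0]
  [ 0,  0,  0, -5]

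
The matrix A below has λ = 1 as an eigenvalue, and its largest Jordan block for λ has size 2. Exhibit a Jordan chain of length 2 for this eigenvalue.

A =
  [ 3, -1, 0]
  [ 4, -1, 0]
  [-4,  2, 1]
A Jordan chain for λ = 1 of length 2:
v_1 = (2, 4, -4)ᵀ
v_2 = (1, 0, 0)ᵀ

Let N = A − (1)·I. We want v_2 with N^2 v_2 = 0 but N^1 v_2 ≠ 0; then v_{j-1} := N · v_j for j = 2, …, 2.

Pick v_2 = (1, 0, 0)ᵀ.
Then v_1 = N · v_2 = (2, 4, -4)ᵀ.

Sanity check: (A − (1)·I) v_1 = (0, 0, 0)ᵀ = 0. ✓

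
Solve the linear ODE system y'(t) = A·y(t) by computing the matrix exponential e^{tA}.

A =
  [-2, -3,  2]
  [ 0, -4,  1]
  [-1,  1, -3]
e^{tA} =
  [-t^2*exp(-3*t)/2 + t*exp(-3*t) + exp(-3*t), t^2*exp(-3*t) - 3*t*exp(-3*t), -t^2*exp(-3*t)/2 + 2*t*exp(-3*t)]
  [-t^2*exp(-3*t)/2, t^2*exp(-3*t) - t*exp(-3*t) + exp(-3*t), -t^2*exp(-3*t)/2 + t*exp(-3*t)]
  [-t^2*exp(-3*t)/2 - t*exp(-3*t), t^2*exp(-3*t) + t*exp(-3*t), -t^2*exp(-3*t)/2 + exp(-3*t)]

Strategy: write A = P · J · P⁻¹ where J is a Jordan canonical form, so e^{tA} = P · e^{tJ} · P⁻¹, and e^{tJ} can be computed block-by-block.

A has Jordan form
J =
  [-3,  1,  0]
  [ 0, -3,  1]
  [ 0,  0, -3]
(up to reordering of blocks).

Per-block formulas:
  For a 3×3 Jordan block J_3(-3): exp(t · J_3(-3)) = e^(-3t)·(I + t·N + (t^2/2)·N^2), where N is the 3×3 nilpotent shift.

After assembling e^{tJ} and conjugating by P, we get:

e^{tA} =
  [-t^2*exp(-3*t)/2 + t*exp(-3*t) + exp(-3*t), t^2*exp(-3*t) - 3*t*exp(-3*t), -t^2*exp(-3*t)/2 + 2*t*exp(-3*t)]
  [-t^2*exp(-3*t)/2, t^2*exp(-3*t) - t*exp(-3*t) + exp(-3*t), -t^2*exp(-3*t)/2 + t*exp(-3*t)]
  [-t^2*exp(-3*t)/2 - t*exp(-3*t), t^2*exp(-3*t) + t*exp(-3*t), -t^2*exp(-3*t)/2 + exp(-3*t)]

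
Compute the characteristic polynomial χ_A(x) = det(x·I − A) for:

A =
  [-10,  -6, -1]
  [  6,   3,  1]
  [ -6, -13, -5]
x^3 + 12*x^2 + 48*x + 64

Expanding det(x·I − A) (e.g. by cofactor expansion or by noting that A is similar to its Jordan form J, which has the same characteristic polynomial as A) gives
  χ_A(x) = x^3 + 12*x^2 + 48*x + 64
which factors as (x + 4)^3. The eigenvalues (with algebraic multiplicities) are λ = -4 with multiplicity 3.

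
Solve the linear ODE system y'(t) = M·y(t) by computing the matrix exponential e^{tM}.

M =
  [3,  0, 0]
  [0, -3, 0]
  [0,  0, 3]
e^{tM} =
  [exp(3*t), 0, 0]
  [0, exp(-3*t), 0]
  [0, 0, exp(3*t)]

Strategy: write M = P · J · P⁻¹ where J is a Jordan canonical form, so e^{tM} = P · e^{tJ} · P⁻¹, and e^{tJ} can be computed block-by-block.

M has Jordan form
J =
  [-3, 0, 0]
  [ 0, 3, 0]
  [ 0, 0, 3]
(up to reordering of blocks).

Per-block formulas:
  For a 1×1 block at λ = 3: exp(t · [3]) = [e^(3t)].
  For a 1×1 block at λ = -3: exp(t · [-3]) = [e^(-3t)].

After assembling e^{tJ} and conjugating by P, we get:

e^{tM} =
  [exp(3*t), 0, 0]
  [0, exp(-3*t), 0]
  [0, 0, exp(3*t)]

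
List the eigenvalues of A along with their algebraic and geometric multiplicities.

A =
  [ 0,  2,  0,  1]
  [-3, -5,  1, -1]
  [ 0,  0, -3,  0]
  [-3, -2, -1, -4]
λ = -3: alg = 4, geom = 2

Step 1 — factor the characteristic polynomial to read off the algebraic multiplicities:
  χ_A(x) = (x + 3)^4

Step 2 — compute geometric multiplicities via the rank-nullity identity g(λ) = n − rank(A − λI):
  rank(A − (-3)·I) = 2, so dim ker(A − (-3)·I) = n − 2 = 2

Summary:
  λ = -3: algebraic multiplicity = 4, geometric multiplicity = 2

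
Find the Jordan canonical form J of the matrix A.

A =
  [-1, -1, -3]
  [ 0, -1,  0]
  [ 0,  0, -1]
J_2(-1) ⊕ J_1(-1)

The characteristic polynomial is
  det(x·I − A) = x^3 + 3*x^2 + 3*x + 1 = (x + 1)^3

Eigenvalues and multiplicities (the geometric multiplicity of λ is n − rank(A − λI), which equals the number of Jordan blocks for λ):
  λ = -1: algebraic multiplicity = 3, geometric multiplicity = 2

Determining the block sizes for each eigenvalue:
  λ = -1: 2 blocks summing to 3 forces exactly one block of size 2 and the rest size 1 → block sizes [2, 1]

Assembling the blocks gives a Jordan form
J =
  [-1,  1,  0]
  [ 0, -1,  0]
  [ 0,  0, -1]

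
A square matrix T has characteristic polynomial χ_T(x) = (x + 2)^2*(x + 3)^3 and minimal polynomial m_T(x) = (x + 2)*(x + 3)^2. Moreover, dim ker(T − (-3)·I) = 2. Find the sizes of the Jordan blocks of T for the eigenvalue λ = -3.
Block sizes for λ = -3: [2, 1]

Step 1 — from the characteristic polynomial, algebraic multiplicity of λ = -3 is 3. From dim ker(T − (-3)·I) = 2, there are exactly 2 Jordan blocks for λ = -3.
Step 2 — from the minimal polynomial, the factor (x + 3)^2 tells us the largest block for λ = -3 has size 2.
Step 3 — with total size 3, 2 blocks, and largest block 2, the block sizes (in nonincreasing order) are [2, 1].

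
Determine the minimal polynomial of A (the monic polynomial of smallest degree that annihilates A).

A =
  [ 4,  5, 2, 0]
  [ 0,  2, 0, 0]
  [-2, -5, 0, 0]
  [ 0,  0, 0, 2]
x^2 - 4*x + 4

The characteristic polynomial is χ_A(x) = (x - 2)^4, so the eigenvalues are known. The minimal polynomial is
  m_A(x) = Π_λ (x − λ)^{k_λ}
where k_λ is the size of the *largest* Jordan block for λ (equivalently, the smallest k with (A − λI)^k v = 0 for every generalised eigenvector v of λ).

  λ = 2: largest Jordan block has size 2, contributing (x − 2)^2

So m_A(x) = (x - 2)^2 = x^2 - 4*x + 4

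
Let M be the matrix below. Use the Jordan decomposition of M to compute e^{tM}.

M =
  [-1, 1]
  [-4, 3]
e^{tM} =
  [-2*t*exp(t) + exp(t), t*exp(t)]
  [-4*t*exp(t), 2*t*exp(t) + exp(t)]

Strategy: write M = P · J · P⁻¹ where J is a Jordan canonical form, so e^{tM} = P · e^{tJ} · P⁻¹, and e^{tJ} can be computed block-by-block.

M has Jordan form
J =
  [1, 1]
  [0, 1]
(up to reordering of blocks).

Per-block formulas:
  For a 2×2 Jordan block J_2(1): exp(t · J_2(1)) = e^(1t)·(I + t·N), where N is the 2×2 nilpotent shift.

After assembling e^{tJ} and conjugating by P, we get:

e^{tM} =
  [-2*t*exp(t) + exp(t), t*exp(t)]
  [-4*t*exp(t), 2*t*exp(t) + exp(t)]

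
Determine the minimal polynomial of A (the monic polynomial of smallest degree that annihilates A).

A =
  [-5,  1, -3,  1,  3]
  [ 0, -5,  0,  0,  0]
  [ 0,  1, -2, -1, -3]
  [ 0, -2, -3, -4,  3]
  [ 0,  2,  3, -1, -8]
x^3 + 14*x^2 + 65*x + 100

The characteristic polynomial is χ_A(x) = (x + 4)*(x + 5)^4, so the eigenvalues are known. The minimal polynomial is
  m_A(x) = Π_λ (x − λ)^{k_λ}
where k_λ is the size of the *largest* Jordan block for λ (equivalently, the smallest k with (A − λI)^k v = 0 for every generalised eigenvector v of λ).

  λ = -5: largest Jordan block has size 2, contributing (x + 5)^2
  λ = -4: largest Jordan block has size 1, contributing (x + 4)

So m_A(x) = (x + 4)*(x + 5)^2 = x^3 + 14*x^2 + 65*x + 100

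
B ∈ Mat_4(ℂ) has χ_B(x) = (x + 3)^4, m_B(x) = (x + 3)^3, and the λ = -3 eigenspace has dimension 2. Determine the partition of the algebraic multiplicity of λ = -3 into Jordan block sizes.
Block sizes for λ = -3: [3, 1]

Step 1 — from the characteristic polynomial, algebraic multiplicity of λ = -3 is 4. From dim ker(B − (-3)·I) = 2, there are exactly 2 Jordan blocks for λ = -3.
Step 2 — from the minimal polynomial, the factor (x + 3)^3 tells us the largest block for λ = -3 has size 3.
Step 3 — with total size 4, 2 blocks, and largest block 3, the block sizes (in nonincreasing order) are [3, 1].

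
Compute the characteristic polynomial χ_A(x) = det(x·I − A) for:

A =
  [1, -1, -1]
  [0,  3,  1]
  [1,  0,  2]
x^3 - 6*x^2 + 12*x - 8

Expanding det(x·I − A) (e.g. by cofactor expansion or by noting that A is similar to its Jordan form J, which has the same characteristic polynomial as A) gives
  χ_A(x) = x^3 - 6*x^2 + 12*x - 8
which factors as (x - 2)^3. The eigenvalues (with algebraic multiplicities) are λ = 2 with multiplicity 3.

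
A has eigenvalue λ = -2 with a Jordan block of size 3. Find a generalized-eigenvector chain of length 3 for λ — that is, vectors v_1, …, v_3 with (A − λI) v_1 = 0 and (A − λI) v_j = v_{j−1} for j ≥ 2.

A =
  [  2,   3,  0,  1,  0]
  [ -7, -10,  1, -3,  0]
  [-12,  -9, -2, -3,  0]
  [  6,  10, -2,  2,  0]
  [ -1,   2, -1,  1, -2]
A Jordan chain for λ = -2 of length 3:
v_1 = (1, -2, -3, 2, 0)ᵀ
v_2 = (4, -7, -12, 6, -1)ᵀ
v_3 = (1, 0, 0, 0, 0)ᵀ

Let N = A − (-2)·I. We want v_3 with N^3 v_3 = 0 but N^2 v_3 ≠ 0; then v_{j-1} := N · v_j for j = 3, …, 2.

Pick v_3 = (1, 0, 0, 0, 0)ᵀ.
Then v_2 = N · v_3 = (4, -7, -12, 6, -1)ᵀ.
Then v_1 = N · v_2 = (1, -2, -3, 2, 0)ᵀ.

Sanity check: (A − (-2)·I) v_1 = (0, 0, 0, 0, 0)ᵀ = 0. ✓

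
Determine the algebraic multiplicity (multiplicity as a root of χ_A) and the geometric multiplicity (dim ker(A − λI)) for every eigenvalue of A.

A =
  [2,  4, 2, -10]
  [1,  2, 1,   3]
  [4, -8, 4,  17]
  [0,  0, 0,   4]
λ = 0: alg = 1, geom = 1; λ = 4: alg = 3, geom = 1

Step 1 — factor the characteristic polynomial to read off the algebraic multiplicities:
  χ_A(x) = x*(x - 4)^3

Step 2 — compute geometric multiplicities via the rank-nullity identity g(λ) = n − rank(A − λI):
  rank(A − (0)·I) = 3, so dim ker(A − (0)·I) = n − 3 = 1
  rank(A − (4)·I) = 3, so dim ker(A − (4)·I) = n − 3 = 1

Summary:
  λ = 0: algebraic multiplicity = 1, geometric multiplicity = 1
  λ = 4: algebraic multiplicity = 3, geometric multiplicity = 1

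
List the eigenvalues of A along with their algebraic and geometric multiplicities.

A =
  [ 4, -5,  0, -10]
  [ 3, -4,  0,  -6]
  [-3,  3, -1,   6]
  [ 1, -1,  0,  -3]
λ = -1: alg = 4, geom = 3

Step 1 — factor the characteristic polynomial to read off the algebraic multiplicities:
  χ_A(x) = (x + 1)^4

Step 2 — compute geometric multiplicities via the rank-nullity identity g(λ) = n − rank(A − λI):
  rank(A − (-1)·I) = 1, so dim ker(A − (-1)·I) = n − 1 = 3

Summary:
  λ = -1: algebraic multiplicity = 4, geometric multiplicity = 3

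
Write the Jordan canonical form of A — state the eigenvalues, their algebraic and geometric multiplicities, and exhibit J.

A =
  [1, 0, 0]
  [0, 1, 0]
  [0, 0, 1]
J_1(1) ⊕ J_1(1) ⊕ J_1(1)

The characteristic polynomial is
  det(x·I − A) = x^3 - 3*x^2 + 3*x - 1 = (x - 1)^3

Eigenvalues and multiplicities (the geometric multiplicity of λ is n − rank(A − λI), which equals the number of Jordan blocks for λ):
  λ = 1: algebraic multiplicity = 3, geometric multiplicity = 3

Determining the block sizes for each eigenvalue:
  λ = 1: gm = am = 3, so every block has size 1 → block sizes [1, 1, 1]

Assembling the blocks gives a Jordan form
J =
  [1, 0, 0]
  [0, 1, 0]
  [0, 0, 1]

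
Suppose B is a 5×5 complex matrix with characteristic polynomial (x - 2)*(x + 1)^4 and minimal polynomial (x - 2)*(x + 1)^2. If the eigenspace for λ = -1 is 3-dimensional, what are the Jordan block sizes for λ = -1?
Block sizes for λ = -1: [2, 1, 1]

Step 1 — from the characteristic polynomial, algebraic multiplicity of λ = -1 is 4. From dim ker(B − (-1)·I) = 3, there are exactly 3 Jordan blocks for λ = -1.
Step 2 — from the minimal polynomial, the factor (x + 1)^2 tells us the largest block for λ = -1 has size 2.
Step 3 — with total size 4, 3 blocks, and largest block 2, the block sizes (in nonincreasing order) are [2, 1, 1].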